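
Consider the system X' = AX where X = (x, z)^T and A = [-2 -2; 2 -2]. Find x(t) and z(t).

Coefficient matrix A = [[-2, -2], [2, -2]].
Characteristic polynomial det(A - λI) = λ^2 + 4λ + 8 = 0.
Eigenvalues λ = -2 ± 2i (complex conjugate pair).
For λ=-2+2i: an eigenvector is (0,1) - i(-1,0) = (0 + i, 1).
A real fundamental pair from Re and Im of e^((-2+2i)t)v: X_1 = e^(-2t)(cos(2t)·(0,1) + sin(2t)·(-1,0)), X_2 = e^(-2t)(sin(2t)·(0,1) - cos(2t)·(-1,0)).
General solution: K_1X_1 + K_2X_2.

x(t) = -K_1e^(-2t)sin(2t) + K_2e^(-2t)cos(2t), z(t) = K_1e^(-2t)cos(2t) + K_2e^(-2t)sin(2t)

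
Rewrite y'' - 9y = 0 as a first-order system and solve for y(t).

y(t) = c_1e^(-3t) + c_2e^(3t)

Let x_1 = y, x_2 = y'. Then x_1' = x_2 and x_2' = 9x_1.
A = [[0,1],[9,0]]; det(A-λI) = λ^2 - 9.
Eigenvalues λ = -3, 3 with eigenvectors (1,-3), (1,3).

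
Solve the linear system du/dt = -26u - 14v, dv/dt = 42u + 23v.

Coefficient matrix A = [[-26, -14], [42, 23]].
Characteristic polynomial det(A - λI) = λ^2 + 3λ - 10 = 0.
Eigenvalues λ = 2, -5.
For λ=2: (A-λI) row 1 is [-28, -14], so an eigenvector is (-1, 2).
For λ=-5: (A-λI) row 1 is [-21, -14], so an eigenvector is (-2, 3).
General solution: C_1e^(2t)(-1,2) + C_2e^(-5t)(-2,3).

u(t) = -C_1e^(2t) - 2C_2e^(-5t), v(t) = 2C_1e^(2t) + 3C_2e^(-5t)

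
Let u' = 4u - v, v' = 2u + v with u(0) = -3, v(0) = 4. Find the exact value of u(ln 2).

A = [[4,-1],[2,1]]; eigenvalues λ = 2, 3.
Eigenvectors: (1,2) for λ=2, (1,1) for λ=3.
From the initial condition, c_1 = 7, c_2 = -10.
u(ln 2) = (7)(2^2)(1) + (-10)(2^3)(1) = -52.

-52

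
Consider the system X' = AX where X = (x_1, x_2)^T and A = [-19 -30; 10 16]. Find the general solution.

x_1(t) = -2K_1e^(-4t) + 3K_2e^(t), x_2(t) = K_1e^(-4t) - 2K_2e^(t)

Coefficient matrix A = [[-19, -30], [10, 16]].
Characteristic polynomial det(A - λI) = λ^2 + 3λ - 4 = 0.
Eigenvalues λ = -4, 1.
For λ=-4: (A-λI) row 1 is [-15, -30], so an eigenvector is (-2, 1).
For λ=1: (A-λI) row 1 is [-20, -30], so an eigenvector is (3, -2).
General solution: K_1e^(-4t)(-2,1) + K_2e^(t)(3,-2).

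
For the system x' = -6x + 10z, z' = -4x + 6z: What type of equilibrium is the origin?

center

A = [[-6,10],[-4,6]]; det(A-λI) = λ^2 + 4.
λ = 0 ± 2i: zero real part.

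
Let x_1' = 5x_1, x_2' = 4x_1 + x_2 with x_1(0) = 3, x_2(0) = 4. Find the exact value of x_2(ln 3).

732

A = [[5,0],[4,1]]; eigenvalues λ = 5, 1.
Eigenvectors: (-1,-1) for λ=5, (0,1) for λ=1.
From the initial condition, c_1 = -3, c_2 = 1.
x_2(ln 3) = (-3)(3^5)(-1) + (1)(3^1)(1) = 732.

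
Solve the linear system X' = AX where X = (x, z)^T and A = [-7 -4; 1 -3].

x(t) = -2C_1e^(-5t) - 2C_2te^(-5t) - 3C_2e^(-5t), z(t) = C_1e^(-5t) + C_2te^(-5t) + 2C_2e^(-5t)

Coefficient matrix A = [[-7, -4], [1, -3]].
Characteristic polynomial det(A - λI) = λ^2 + 10λ + 25 = 0.
Single eigenvalue λ = -5 with algebraic multiplicity 2.
Eigenvector v = (-2,1); generalized eigenvector w with (A-λI)w=v is (-3,2).
General solution: e^(-5t)[C_1·v + C_2·(t·v + w)].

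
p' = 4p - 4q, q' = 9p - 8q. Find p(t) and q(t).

p(t) = -2K_1e^(-2t) - 2K_2te^(-2t) + K_2e^(-2t), q(t) = -3K_1e^(-2t) - 3K_2te^(-2t) + 2K_2e^(-2t)

Coefficient matrix A = [[4, -4], [9, -8]].
Characteristic polynomial det(A - λI) = λ^2 + 4λ + 4 = 0.
Single eigenvalue λ = -2 with algebraic multiplicity 2.
Eigenvector v = (-2,-3); generalized eigenvector w with (A-λI)w=v is (1,2).
General solution: e^(-2t)[K_1·v + K_2·(t·v + w)].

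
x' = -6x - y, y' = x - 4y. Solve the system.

x(t) = -K_1e^(-5t) - K_2te^(-5t) - K_2e^(-5t), y(t) = K_1e^(-5t) + K_2te^(-5t) + 2K_2e^(-5t)

Coefficient matrix A = [[-6, -1], [1, -4]].
Characteristic polynomial det(A - λI) = λ^2 + 10λ + 25 = 0.
Single eigenvalue λ = -5 with algebraic multiplicity 2.
Eigenvector v = (-1,1); generalized eigenvector w with (A-λI)w=v is (-1,2).
General solution: e^(-5t)[K_1·v + K_2·(t·v + w)].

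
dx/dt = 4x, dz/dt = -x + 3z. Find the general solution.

x(t) = -K_1e^(4t), z(t) = K_1e^(4t) - K_2e^(3t)

Coefficient matrix A = [[4, 0], [-1, 3]].
Characteristic polynomial det(A - λI) = λ^2 - 7λ + 12 = 0.
Eigenvalues λ = 4, 3.
For λ=4: (A-λI) row 2 is [-1, -1], so an eigenvector is (-1, 1).
For λ=3: (A-λI) row 1 is [1, 0], so an eigenvector is (0, -1).
General solution: K_1e^(4t)(-1,1) + K_2e^(3t)(0,-1).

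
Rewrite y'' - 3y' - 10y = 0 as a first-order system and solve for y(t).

Let x_1 = y, x_2 = y'. Then x_1' = x_2 and x_2' = 10x_1 + 3x_2.
A = [[0,1],[10,3]]; det(A-λI) = λ^2 - 3λ - 10.
Eigenvalues λ = 5, -2 with eigenvectors (1,5), (1,-2).

y(t) = c_1e^(5t) + c_2e^(-2t)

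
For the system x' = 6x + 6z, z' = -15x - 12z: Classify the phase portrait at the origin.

A = [[6,6],[-15,-12]]; det(A-λI) = λ^2 + 6λ + 18.
λ = -3 ± 3i: negative real part.

stable spiral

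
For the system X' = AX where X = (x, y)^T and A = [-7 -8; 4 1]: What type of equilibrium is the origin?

stable spiral

A = [[-7,-8],[4,1]]; det(A-λI) = λ^2 + 6λ + 25.
λ = -3 ± 4i: negative real part.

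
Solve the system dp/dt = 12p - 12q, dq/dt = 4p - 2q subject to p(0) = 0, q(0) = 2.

Coefficient matrix A = [[12, -12], [4, -2]].
Characteristic polynomial det(A - λI) = λ^2 - 10λ + 24 = 0.
Eigenvalues λ = 4, 6.
For λ=4: (A-λI) row 1 is [8, -12], so an eigenvector is (-3, -2).
For λ=6: (A-λI) row 1 is [6, -12], so an eigenvector is (2, 1).
General solution: c_1e^(4t)(-3,-2) + c_2e^(6t)(2,1).
Applying p(0)=0, q(0)=2 gives c_1=-4, c_2=-6.

p(t) = -12e^(6t) + 12e^(4t), q(t) = -6e^(6t) + 8e^(4t)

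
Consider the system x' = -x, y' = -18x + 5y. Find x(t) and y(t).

x(t) = c_2e^(-t), y(t) = -c_1e^(5t) + 3c_2e^(-t)

Coefficient matrix A = [[-1, 0], [-18, 5]].
Characteristic polynomial det(A - λI) = λ^2 - 4λ - 5 = 0.
Eigenvalues λ = 5, -1.
For λ=5: (A-λI) row 1 is [-6, 0], so an eigenvector is (0, -1).
For λ=-1: (A-λI) row 2 is [-18, 6], so an eigenvector is (1, 3).
General solution: c_1e^(5t)(0,-1) + c_2e^(-t)(1,3).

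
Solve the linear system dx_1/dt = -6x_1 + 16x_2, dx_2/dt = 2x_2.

Coefficient matrix A = [[-6, 16], [0, 2]].
Characteristic polynomial det(A - λI) = λ^2 + 4λ - 12 = 0.
Eigenvalues λ = 2, -6.
For λ=2: (A-λI) row 1 is [-8, 16], so an eigenvector is (-2, -1).
For λ=-6: (A-λI) row 1 is [0, 16], so an eigenvector is (-1, 0).
General solution: K_1e^(2t)(-2,-1) + K_2e^(-6t)(-1,0).

x_1(t) = -2K_1e^(2t) - K_2e^(-6t), x_2(t) = -K_1e^(2t)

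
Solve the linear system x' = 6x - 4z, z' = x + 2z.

Coefficient matrix A = [[6, -4], [1, 2]].
Characteristic polynomial det(A - λI) = λ^2 - 8λ + 16 = 0.
Single eigenvalue λ = 4 with algebraic multiplicity 2.
Eigenvector v = (2,1); generalized eigenvector w with (A-λI)w=v is (-3,-2).
General solution: e^(4t)[K_1·v + K_2·(t·v + w)].

x(t) = 2K_1e^(4t) + 2K_2te^(4t) - 3K_2e^(4t), z(t) = K_1e^(4t) + K_2te^(4t) - 2K_2e^(4t)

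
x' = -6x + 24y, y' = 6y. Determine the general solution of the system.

x(t) = C_1e^(-6t) - 2C_2e^(6t), y(t) = -C_2e^(6t)

Coefficient matrix A = [[-6, 24], [0, 6]].
Characteristic polynomial det(A - λI) = λ^2 - 36 = 0.
Eigenvalues λ = -6, 6.
For λ=-6: (A-λI) row 1 is [0, 24], so an eigenvector is (1, 0).
For λ=6: (A-λI) row 1 is [-12, 24], so an eigenvector is (-2, -1).
General solution: C_1e^(-6t)(1,0) + C_2e^(6t)(-2,-1).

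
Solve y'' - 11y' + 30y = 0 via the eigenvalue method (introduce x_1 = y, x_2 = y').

y(t) = C_1e^(5t) + C_2e^(6t)

Let x_1 = y, x_2 = y'. Then x_1' = x_2 and x_2' = -30x_1 + 11x_2.
A = [[0,1],[-30,11]]; det(A-λI) = λ^2 - 11λ + 30.
Eigenvalues λ = 5, 6 with eigenvectors (1,5), (1,6).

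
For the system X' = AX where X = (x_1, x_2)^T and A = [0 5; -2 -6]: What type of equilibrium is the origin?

A = [[0,5],[-2,-6]]; det(A-λI) = λ^2 + 6λ + 10.
λ = -3 ± i: negative real part.

stable spiral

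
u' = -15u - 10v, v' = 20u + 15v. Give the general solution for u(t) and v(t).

Coefficient matrix A = [[-15, -10], [20, 15]].
Characteristic polynomial det(A - λI) = λ^2 - 25 = 0.
Eigenvalues λ = 5, -5.
For λ=5: (A-λI) row 1 is [-20, -10], so an eigenvector is (-1, 2).
For λ=-5: (A-λI) row 1 is [-10, -10], so an eigenvector is (-1, 1).
General solution: C_1e^(5t)(-1,2) + C_2e^(-5t)(-1,1).

u(t) = -C_1e^(5t) - C_2e^(-5t), v(t) = 2C_1e^(5t) + C_2e^(-5t)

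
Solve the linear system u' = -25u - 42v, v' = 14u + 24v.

Coefficient matrix A = [[-25, -42], [14, 24]].
Characteristic polynomial det(A - λI) = λ^2 + λ - 12 = 0.
Eigenvalues λ = -4, 3.
For λ=-4: (A-λI) row 1 is [-21, -42], so an eigenvector is (2, -1).
For λ=3: (A-λI) row 1 is [-28, -42], so an eigenvector is (3, -2).
General solution: c_1e^(-4t)(2,-1) + c_2e^(3t)(3,-2).

u(t) = 2c_1e^(-4t) + 3c_2e^(3t), v(t) = -c_1e^(-4t) - 2c_2e^(3t)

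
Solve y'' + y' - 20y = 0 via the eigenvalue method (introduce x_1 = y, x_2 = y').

Let x_1 = y, x_2 = y'. Then x_1' = x_2 and x_2' = 20x_1 - x_2.
A = [[0,1],[20,-1]]; det(A-λI) = λ^2 + λ - 20.
Eigenvalues λ = -5, 4 with eigenvectors (1,-5), (1,4).

y(t) = K_1e^(-5t) + K_2e^(4t)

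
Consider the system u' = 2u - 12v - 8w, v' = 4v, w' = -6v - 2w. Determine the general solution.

u(t) = K_1e^(2t) - 2K_2e^(4t) + 2K_3e^(-2t), v(t) = K_2e^(4t), w(t) = -K_2e^(4t) + K_3e^(-2t)

Coefficient matrix A = [[2, -12, -8], [0, 4, 0], [0, -6, -2]].
det(A - λI) = 0 gives eigenvalues λ = 2, 4, -2.
For λ=2: eigenvector (1,0,0).
For λ=4: eigenvector (-2,1,-1).
For λ=-2: eigenvector (2,0,1).
General solution: K_1e^(2t)(1,0,0) + K_2e^(4t)(-2,1,-1) + K_3e^(-2t)(2,0,1).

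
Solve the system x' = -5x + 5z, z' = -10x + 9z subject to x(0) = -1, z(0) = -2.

x(t) = -3e^(2t)sin(t) - e^(2t)cos(t), z(t) = -4e^(2t)sin(t) - 2e^(2t)cos(t)

Coefficient matrix A = [[-5, 5], [-10, 9]].
Characteristic polynomial det(A - λI) = λ^2 - 4λ + 5 = 0.
Eigenvalues λ = 2 ± i (complex conjugate pair).
For λ=2+i: an eigenvector is (-1,-1) - i(2,3) = (-1 - 2i, -1 - 3i).
A real fundamental pair from Re and Im of e^((2+i)t)v: X_1 = e^(2t)(cos(t)·(-1,-1) + sin(t)·(2,3)), X_2 = e^(2t)(sin(t)·(-1,-1) - cos(t)·(2,3)).
General solution: C_1X_1 + C_2X_2.
Applying x(0)=-1, z(0)=-2 gives C_1=-1, C_2=1.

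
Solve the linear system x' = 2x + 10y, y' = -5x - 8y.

Coefficient matrix A = [[2, 10], [-5, -8]].
Characteristic polynomial det(A - λI) = λ^2 + 6λ + 34 = 0.
Eigenvalues λ = -3 ± 5i (complex conjugate pair).
For λ=-3+5i: an eigenvector is (1,-1) - i(-1,0) = (1 + i, -1).
A real fundamental pair from Re and Im of e^((-3+5i)t)v: X_1 = e^(-3t)(cos(5t)·(1,-1) + sin(5t)·(-1,0)), X_2 = e^(-3t)(sin(5t)·(1,-1) - cos(5t)·(-1,0)).
General solution: K_1X_1 + K_2X_2.

x(t) = -K_1e^(-3t)sin(5t) + K_1e^(-3t)cos(5t) + K_2e^(-3t)sin(5t) + K_2e^(-3t)cos(5t), y(t) = -K_1e^(-3t)cos(5t) - K_2e^(-3t)sin(5t)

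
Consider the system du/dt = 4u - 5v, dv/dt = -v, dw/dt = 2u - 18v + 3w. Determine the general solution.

u(t) = c_2e^(-t) + c_3e^(4t), v(t) = c_2e^(-t), w(t) = c_1e^(3t) + 4c_2e^(-t) + 2c_3e^(4t)

Coefficient matrix A = [[4, -5, 0], [0, -1, 0], [2, -18, 3]].
det(A - λI) = 0 gives eigenvalues λ = 3, -1, 4.
For λ=3: eigenvector (0,0,1).
For λ=-1: eigenvector (1,1,4).
For λ=4: eigenvector (1,0,2).
General solution: c_1e^(3t)(0,0,1) + c_2e^(-t)(1,1,4) + c_3e^(4t)(1,0,2).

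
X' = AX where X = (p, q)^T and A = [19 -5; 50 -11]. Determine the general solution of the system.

Coefficient matrix A = [[19, -5], [50, -11]].
Characteristic polynomial det(A - λI) = λ^2 - 8λ + 41 = 0.
Eigenvalues λ = 4 ± 5i (complex conjugate pair).
For λ=4+5i: an eigenvector is (-1,-3) - i(0,-1) = (-1, -3 + i).
A real fundamental pair from Re and Im of e^((4+5i)t)v: X_1 = e^(4t)(cos(5t)·(-1,-3) + sin(5t)·(0,-1)), X_2 = e^(4t)(sin(5t)·(-1,-3) - cos(5t)·(0,-1)).
General solution: K_1X_1 + K_2X_2.

p(t) = -K_1e^(4t)cos(5t) - K_2e^(4t)sin(5t), q(t) = -K_1e^(4t)sin(5t) - 3K_1e^(4t)cos(5t) - 3K_2e^(4t)sin(5t) + K_2e^(4t)cos(5t)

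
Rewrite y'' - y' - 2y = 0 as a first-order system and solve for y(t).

Let x_1 = y, x_2 = y'. Then x_1' = x_2 and x_2' = 2x_1 + x_2.
A = [[0,1],[2,1]]; det(A-λI) = λ^2 - λ - 2.
Eigenvalues λ = -1, 2 with eigenvectors (1,-1), (1,2).

y(t) = C_1e^(-t) + C_2e^(2t)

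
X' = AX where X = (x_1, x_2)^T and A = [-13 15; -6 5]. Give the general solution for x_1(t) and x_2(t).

Coefficient matrix A = [[-13, 15], [-6, 5]].
Characteristic polynomial det(A - λI) = λ^2 + 8λ + 25 = 0.
Eigenvalues λ = -4 ± 3i (complex conjugate pair).
For λ=-4+3i: an eigenvector is (1,1) - i(2,1) = (1 - 2i, 1 - i).
A real fundamental pair from Re and Im of e^((-4+3i)t)v: X_1 = e^(-4t)(cos(3t)·(1,1) + sin(3t)·(2,1)), X_2 = e^(-4t)(sin(3t)·(1,1) - cos(3t)·(2,1)).
General solution: C_1X_1 + C_2X_2.

x_1(t) = 2C_1e^(-4t)sin(3t) + C_1e^(-4t)cos(3t) + C_2e^(-4t)sin(3t) - 2C_2e^(-4t)cos(3t), x_2(t) = C_1e^(-4t)sin(3t) + C_1e^(-4t)cos(3t) + C_2e^(-4t)sin(3t) - C_2e^(-4t)cos(3t)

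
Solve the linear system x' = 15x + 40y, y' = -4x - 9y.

Coefficient matrix A = [[15, 40], [-4, -9]].
Characteristic polynomial det(A - λI) = λ^2 - 6λ + 25 = 0.
Eigenvalues λ = 3 ± 4i (complex conjugate pair).
For λ=3+4i: an eigenvector is (3,-1) - i(-1,0) = (3 + i, -1).
A real fundamental pair from Re and Im of e^((3+4i)t)v: X_1 = e^(3t)(cos(4t)·(3,-1) + sin(4t)·(-1,0)), X_2 = e^(3t)(sin(4t)·(3,-1) - cos(4t)·(-1,0)).
General solution: C_1X_1 + C_2X_2.

x(t) = -C_1e^(3t)sin(4t) + 3C_1e^(3t)cos(4t) + 3C_2e^(3t)sin(4t) + C_2e^(3t)cos(4t), y(t) = -C_1e^(3t)cos(4t) - C_2e^(3t)sin(4t)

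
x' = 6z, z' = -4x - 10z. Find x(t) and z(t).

x(t) = K_1e^(-6t) + 3K_2e^(-4t), z(t) = -K_1e^(-6t) - 2K_2e^(-4t)

Coefficient matrix A = [[0, 6], [-4, -10]].
Characteristic polynomial det(A - λI) = λ^2 + 10λ + 24 = 0.
Eigenvalues λ = -6, -4.
For λ=-6: (A-λI) row 1 is [6, 6], so an eigenvector is (1, -1).
For λ=-4: (A-λI) row 1 is [4, 6], so an eigenvector is (3, -2).
General solution: K_1e^(-6t)(1,-1) + K_2e^(-4t)(3,-2).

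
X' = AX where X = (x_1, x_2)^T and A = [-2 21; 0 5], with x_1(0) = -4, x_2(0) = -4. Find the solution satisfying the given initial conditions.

Coefficient matrix A = [[-2, 21], [0, 5]].
Characteristic polynomial det(A - λI) = λ^2 - 3λ - 10 = 0.
Eigenvalues λ = -2, 5.
For λ=-2: (A-λI) row 1 is [0, 21], so an eigenvector is (1, 0).
For λ=5: (A-λI) row 1 is [-7, 21], so an eigenvector is (-3, -1).
General solution: K_1e^(-2t)(1,0) + K_2e^(5t)(-3,-1).
Applying x_1(0)=-4, x_2(0)=-4 gives K_1=8, K_2=4.

x_1(t) = -12e^(5t) + 8e^(-2t), x_2(t) = -4e^(5t)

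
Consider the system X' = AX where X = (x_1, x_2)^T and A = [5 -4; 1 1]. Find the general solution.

Coefficient matrix A = [[5, -4], [1, 1]].
Characteristic polynomial det(A - λI) = λ^2 - 6λ + 9 = 0.
Single eigenvalue λ = 3 with algebraic multiplicity 2.
Eigenvector v = (-2,-1); generalized eigenvector w with (A-λI)w=v is (-3,-1).
General solution: e^(3t)[C_1·v + C_2·(t·v + w)].

x_1(t) = -2C_1e^(3t) - 2C_2te^(3t) - 3C_2e^(3t), x_2(t) = -C_1e^(3t) - C_2te^(3t) - C_2e^(3t)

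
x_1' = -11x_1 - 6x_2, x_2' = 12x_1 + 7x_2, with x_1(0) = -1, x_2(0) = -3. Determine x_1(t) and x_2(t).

Coefficient matrix A = [[-11, -6], [12, 7]].
Characteristic polynomial det(A - λI) = λ^2 + 4λ - 5 = 0.
Eigenvalues λ = -5, 1.
For λ=-5: (A-λI) row 1 is [-6, -6], so an eigenvector is (1, -1).
For λ=1: (A-λI) row 1 is [-12, -6], so an eigenvector is (1, -2).
General solution: c_1e^(-5t)(1,-1) + c_2e^(t)(1,-2).
Applying x_1(0)=-1, x_2(0)=-3 gives c_1=-5, c_2=4.

x_1(t) = 4e^(t) - 5e^(-5t), x_2(t) = -8e^(t) + 5e^(-5t)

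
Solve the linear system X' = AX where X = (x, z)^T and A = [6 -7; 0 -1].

Coefficient matrix A = [[6, -7], [0, -1]].
Characteristic polynomial det(A - λI) = λ^2 - 5λ - 6 = 0.
Eigenvalues λ = 6, -1.
For λ=6: (A-λI) row 1 is [0, -7], so an eigenvector is (1, 0).
For λ=-1: (A-λI) row 1 is [7, -7], so an eigenvector is (-1, -1).
General solution: K_1e^(6t)(1,0) + K_2e^(-t)(-1,-1).

x(t) = K_1e^(6t) - K_2e^(-t), z(t) = -K_2e^(-t)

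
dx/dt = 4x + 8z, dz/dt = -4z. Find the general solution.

x(t) = K_1e^(4t) + K_2e^(-4t), z(t) = -K_2e^(-4t)

Coefficient matrix A = [[4, 8], [0, -4]].
Characteristic polynomial det(A - λI) = λ^2 - 16 = 0.
Eigenvalues λ = 4, -4.
For λ=4: (A-λI) row 1 is [0, 8], so an eigenvector is (1, 0).
For λ=-4: (A-λI) row 1 is [8, 8], so an eigenvector is (1, -1).
General solution: K_1e^(4t)(1,0) + K_2e^(-4t)(1,-1).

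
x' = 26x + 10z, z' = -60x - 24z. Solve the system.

x(t) = c_1e^(-4t) + c_2e^(6t), z(t) = -3c_1e^(-4t) - 2c_2e^(6t)

Coefficient matrix A = [[26, 10], [-60, -24]].
Characteristic polynomial det(A - λI) = λ^2 - 2λ - 24 = 0.
Eigenvalues λ = -4, 6.
For λ=-4: (A-λI) row 1 is [30, 10], so an eigenvector is (1, -3).
For λ=6: (A-λI) row 1 is [20, 10], so an eigenvector is (1, -2).
General solution: c_1e^(-4t)(1,-3) + c_2e^(6t)(1,-2).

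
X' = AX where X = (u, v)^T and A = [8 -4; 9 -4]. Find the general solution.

u(t) = 2K_1e^(2t) + 2K_2te^(2t) - K_2e^(2t), v(t) = 3K_1e^(2t) + 3K_2te^(2t) - 2K_2e^(2t)

Coefficient matrix A = [[8, -4], [9, -4]].
Characteristic polynomial det(A - λI) = λ^2 - 4λ + 4 = 0.
Single eigenvalue λ = 2 with algebraic multiplicity 2.
Eigenvector v = (2,3); generalized eigenvector w with (A-λI)w=v is (-1,-2).
General solution: e^(2t)[K_1·v + K_2·(t·v + w)].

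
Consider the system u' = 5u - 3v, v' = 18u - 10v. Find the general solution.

u(t) = -K_1e^(-4t) - K_2e^(-t), v(t) = -3K_1e^(-4t) - 2K_2e^(-t)

Coefficient matrix A = [[5, -3], [18, -10]].
Characteristic polynomial det(A - λI) = λ^2 + 5λ + 4 = 0.
Eigenvalues λ = -4, -1.
For λ=-4: (A-λI) row 1 is [9, -3], so an eigenvector is (-1, -3).
For λ=-1: (A-λI) row 1 is [6, -3], so an eigenvector is (-1, -2).
General solution: K_1e^(-4t)(-1,-3) + K_2e^(-t)(-1,-2).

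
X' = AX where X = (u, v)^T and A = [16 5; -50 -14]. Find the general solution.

Coefficient matrix A = [[16, 5], [-50, -14]].
Characteristic polynomial det(A - λI) = λ^2 - 2λ + 26 = 0.
Eigenvalues λ = 1 ± 5i (complex conjugate pair).
For λ=1+5i: an eigenvector is (0,1) - i(1,-3) = (0 - i, 1 + 3i).
A real fundamental pair from Re and Im of e^((1+5i)t)v: X_1 = e^(t)(cos(5t)·(0,1) + sin(5t)·(1,-3)), X_2 = e^(t)(sin(5t)·(0,1) - cos(5t)·(1,-3)).
General solution: C_1X_1 + C_2X_2.

u(t) = C_1e^(t)sin(5t) - C_2e^(t)cos(5t), v(t) = -3C_1e^(t)sin(5t) + C_1e^(t)cos(5t) + C_2e^(t)sin(5t) + 3C_2e^(t)cos(5t)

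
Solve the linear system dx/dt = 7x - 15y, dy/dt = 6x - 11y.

Coefficient matrix A = [[7, -15], [6, -11]].
Characteristic polynomial det(A - λI) = λ^2 + 4λ + 13 = 0.
Eigenvalues λ = -2 ± 3i (complex conjugate pair).
For λ=-2+3i: an eigenvector is (1,1) - i(-2,-1) = (1 + 2i, 1 + i).
A real fundamental pair from Re and Im of e^((-2+3i)t)v: X_1 = e^(-2t)(cos(3t)·(1,1) + sin(3t)·(-2,-1)), X_2 = e^(-2t)(sin(3t)·(1,1) - cos(3t)·(-2,-1)).
General solution: c_1X_1 + c_2X_2.

x(t) = -2c_1e^(-2t)sin(3t) + c_1e^(-2t)cos(3t) + c_2e^(-2t)sin(3t) + 2c_2e^(-2t)cos(3t), y(t) = -c_1e^(-2t)sin(3t) + c_1e^(-2t)cos(3t) + c_2e^(-2t)sin(3t) + c_2e^(-2t)cos(3t)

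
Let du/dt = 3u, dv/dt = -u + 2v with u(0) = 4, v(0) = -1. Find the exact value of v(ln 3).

A = [[3,0],[-1,2]]; eigenvalues λ = 3, 2.
Eigenvectors: (1,-1) for λ=3, (0,-1) for λ=2.
From the initial condition, c_1 = 4, c_2 = -3.
v(ln 3) = (4)(3^3)(-1) + (-3)(3^2)(-1) = -81.

-81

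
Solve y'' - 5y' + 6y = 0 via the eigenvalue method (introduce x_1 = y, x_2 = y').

Let x_1 = y, x_2 = y'. Then x_1' = x_2 and x_2' = -6x_1 + 5x_2.
A = [[0,1],[-6,5]]; det(A-λI) = λ^2 - 5λ + 6.
Eigenvalues λ = 3, 2 with eigenvectors (1,3), (1,2).

y(t) = C_1e^(3t) + C_2e^(2t)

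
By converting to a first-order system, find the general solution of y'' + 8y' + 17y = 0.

y(t) = c_1e^(-4t)cos(t) + c_2e^(-4t)sin(t)

Let x_1 = y, x_2 = y'. Then x_1' = x_2 and x_2' = -17x_1 - 8x_2.
A = [[0,1],[-17,-8]]; det(A-λI) = λ^2 + 8λ + 17.
Eigenvalues λ = -4 ± i.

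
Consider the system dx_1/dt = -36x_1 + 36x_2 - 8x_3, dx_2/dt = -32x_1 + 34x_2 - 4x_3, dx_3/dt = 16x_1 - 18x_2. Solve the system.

Coefficient matrix A = [[-36, 36, -8], [-32, 34, -4], [16, -18, 0]].
det(A - λI) = 0 gives eigenvalues λ = -4, -2, 4.
For λ=-4: eigenvector (5,4,-2).
For λ=-2: eigenvector (-6,-5,3).
For λ=4: eigenvector (-2,-2,1).
General solution: C_1e^(-4t)(5,4,-2) + C_2e^(-2t)(-6,-5,3) + C_3e^(4t)(-2,-2,1).

x_1(t) = 5C_1e^(-4t) - 6C_2e^(-2t) - 2C_3e^(4t), x_2(t) = 4C_1e^(-4t) - 5C_2e^(-2t) - 2C_3e^(4t), x_3(t) = -2C_1e^(-4t) + 3C_2e^(-2t) + C_3e^(4t)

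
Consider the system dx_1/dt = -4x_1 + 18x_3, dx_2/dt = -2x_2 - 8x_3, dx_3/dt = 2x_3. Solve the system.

Coefficient matrix A = [[-4, 0, 18], [0, -2, -8], [0, 0, 2]].
det(A - λI) = 0 gives eigenvalues λ = 2, -2, -4.
For λ=2: eigenvector (3,-2,1).
For λ=-2: eigenvector (0,1,0).
For λ=-4: eigenvector (1,0,0).
General solution: c_1e^(2t)(3,-2,1) + c_2e^(-2t)(0,1,0) + c_3e^(-4t)(1,0,0).

x_1(t) = 3c_1e^(2t) + c_3e^(-4t), x_2(t) = -2c_1e^(2t) + c_2e^(-2t), x_3(t) = c_1e^(2t)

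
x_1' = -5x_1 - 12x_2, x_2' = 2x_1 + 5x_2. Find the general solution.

x_1(t) = 2C_1e^(t) + 3C_2e^(-t), x_2(t) = -C_1e^(t) - C_2e^(-t)

Coefficient matrix A = [[-5, -12], [2, 5]].
Characteristic polynomial det(A - λI) = λ^2 - 1 = 0.
Eigenvalues λ = 1, -1.
For λ=1: (A-λI) row 1 is [-6, -12], so an eigenvector is (2, -1).
For λ=-1: (A-λI) row 1 is [-4, -12], so an eigenvector is (3, -1).
General solution: C_1e^(t)(2,-1) + C_2e^(-t)(3,-1).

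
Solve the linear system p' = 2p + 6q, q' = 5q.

Coefficient matrix A = [[2, 6], [0, 5]].
Characteristic polynomial det(A - λI) = λ^2 - 7λ + 10 = 0.
Eigenvalues λ = 2, 5.
For λ=2: (A-λI) row 1 is [0, 6], so an eigenvector is (-1, 0).
For λ=5: (A-λI) row 1 is [-3, 6], so an eigenvector is (2, 1).
General solution: K_1e^(2t)(-1,0) + K_2e^(5t)(2,1).

p(t) = -K_1e^(2t) + 2K_2e^(5t), q(t) = K_2e^(5t)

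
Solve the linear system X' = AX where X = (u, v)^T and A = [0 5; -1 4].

u(t) = -2C_1e^(2t)sin(t) + C_1e^(2t)cos(t) + C_2e^(2t)sin(t) + 2C_2e^(2t)cos(t), v(t) = -C_1e^(2t)sin(t) + C_2e^(2t)cos(t)

Coefficient matrix A = [[0, 5], [-1, 4]].
Characteristic polynomial det(A - λI) = λ^2 - 4λ + 5 = 0.
Eigenvalues λ = 2 ± i (complex conjugate pair).
For λ=2+i: an eigenvector is (1,0) - i(-2,-1) = (1 + 2i, 0 + i).
A real fundamental pair from Re and Im of e^((2+i)t)v: X_1 = e^(2t)(cos(t)·(1,0) + sin(t)·(-2,-1)), X_2 = e^(2t)(sin(t)·(1,0) - cos(t)·(-2,-1)).
General solution: C_1X_1 + C_2X_2.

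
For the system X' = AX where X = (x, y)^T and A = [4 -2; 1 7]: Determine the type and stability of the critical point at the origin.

unstable node

A = [[4,-2],[1,7]]; det(A-λI) = λ^2 - 11λ + 30.
λ = 5, 6: both positive.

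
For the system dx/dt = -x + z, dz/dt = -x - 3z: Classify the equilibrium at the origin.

stable improper node

A = [[-1,1],[-1,-3]]; det(A-λI) = λ^2 + 4λ + 4.
repeated λ = -2 with a single eigenvector.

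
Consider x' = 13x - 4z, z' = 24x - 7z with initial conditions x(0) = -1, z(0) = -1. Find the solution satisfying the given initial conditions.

x(t) = -2e^(5t) + e^(t), z(t) = -4e^(5t) + 3e^(t)

Coefficient matrix A = [[13, -4], [24, -7]].
Characteristic polynomial det(A - λI) = λ^2 - 6λ + 5 = 0.
Eigenvalues λ = 5, 1.
For λ=5: (A-λI) row 1 is [8, -4], so an eigenvector is (-1, -2).
For λ=1: (A-λI) row 1 is [12, -4], so an eigenvector is (-1, -3).
General solution: K_1e^(5t)(-1,-2) + K_2e^(t)(-1,-3).
Applying x(0)=-1, z(0)=-1 gives K_1=2, K_2=-1.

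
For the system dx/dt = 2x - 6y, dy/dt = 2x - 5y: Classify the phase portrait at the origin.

stable node

A = [[2,-6],[2,-5]]; det(A-λI) = λ^2 + 3λ + 2.
λ = -2, -1: both negative.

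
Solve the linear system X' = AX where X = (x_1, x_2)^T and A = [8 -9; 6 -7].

Coefficient matrix A = [[8, -9], [6, -7]].
Characteristic polynomial det(A - λI) = λ^2 - λ - 2 = 0.
Eigenvalues λ = -1, 2.
For λ=-1: (A-λI) row 1 is [9, -9], so an eigenvector is (-1, -1).
For λ=2: (A-λI) row 1 is [6, -9], so an eigenvector is (3, 2).
General solution: C_1e^(-t)(-1,-1) + C_2e^(2t)(3,2).

x_1(t) = -C_1e^(-t) + 3C_2e^(2t), x_2(t) = -C_1e^(-t) + 2C_2e^(2t)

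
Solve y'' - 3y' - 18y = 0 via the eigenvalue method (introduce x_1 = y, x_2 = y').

y(t) = C_1e^(6t) + C_2e^(-3t)

Let x_1 = y, x_2 = y'. Then x_1' = x_2 and x_2' = 18x_1 + 3x_2.
A = [[0,1],[18,3]]; det(A-λI) = λ^2 - 3λ - 18.
Eigenvalues λ = 6, -3 with eigenvectors (1,6), (1,-3).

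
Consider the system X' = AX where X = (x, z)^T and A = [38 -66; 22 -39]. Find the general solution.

Coefficient matrix A = [[38, -66], [22, -39]].
Characteristic polynomial det(A - λI) = λ^2 + λ - 30 = 0.
Eigenvalues λ = -6, 5.
For λ=-6: (A-λI) row 1 is [44, -66], so an eigenvector is (-3, -2).
For λ=5: (A-λI) row 1 is [33, -66], so an eigenvector is (2, 1).
General solution: K_1e^(-6t)(-3,-2) + K_2e^(5t)(2,1).

x(t) = -3K_1e^(-6t) + 2K_2e^(5t), z(t) = -2K_1e^(-6t) + K_2e^(5t)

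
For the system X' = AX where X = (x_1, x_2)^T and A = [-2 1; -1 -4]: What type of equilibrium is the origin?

stable improper node

A = [[-2,1],[-1,-4]]; det(A-λI) = λ^2 + 6λ + 9.
repeated λ = -3 with a single eigenvector.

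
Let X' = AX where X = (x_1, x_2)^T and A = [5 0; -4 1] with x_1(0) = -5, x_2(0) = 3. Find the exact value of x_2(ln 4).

5112

A = [[5,0],[-4,1]]; eigenvalues λ = 1, 5.
Eigenvectors: (0,1) for λ=1, (1,-1) for λ=5.
From the initial condition, c_1 = -2, c_2 = -5.
x_2(ln 4) = (-2)(4^1)(1) + (-5)(4^5)(-1) = 5112.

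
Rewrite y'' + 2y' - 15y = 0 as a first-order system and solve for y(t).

y(t) = C_1e^(-5t) + C_2e^(3t)

Let x_1 = y, x_2 = y'. Then x_1' = x_2 and x_2' = 15x_1 - 2x_2.
A = [[0,1],[15,-2]]; det(A-λI) = λ^2 + 2λ - 15.
Eigenvalues λ = -5, 3 with eigenvectors (1,-5), (1,3).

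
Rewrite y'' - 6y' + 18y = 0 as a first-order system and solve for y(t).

Let x_1 = y, x_2 = y'. Then x_1' = x_2 and x_2' = -18x_1 + 6x_2.
A = [[0,1],[-18,6]]; det(A-λI) = λ^2 - 6λ + 18.
Eigenvalues λ = 3 ± 3i.

y(t) = c_1e^(3t)cos(3t) + c_2e^(3t)sin(3t)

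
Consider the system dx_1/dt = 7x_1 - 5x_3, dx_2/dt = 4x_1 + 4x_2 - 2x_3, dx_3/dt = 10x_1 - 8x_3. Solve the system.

Coefficient matrix A = [[7, 0, -5], [4, 4, -2], [10, 0, -8]].
det(A - λI) = 0 gives eigenvalues λ = -3, 2, 4.
For λ=-3: eigenvector (1,0,2).
For λ=2: eigenvector (1,-1,1).
For λ=4: eigenvector (0,-1,0).
General solution: C_1e^(-3t)(1,0,2) + C_2e^(2t)(1,-1,1) + C_3e^(4t)(0,-1,0).

x_1(t) = C_1e^(-3t) + C_2e^(2t), x_2(t) = -C_2e^(2t) - C_3e^(4t), x_3(t) = 2C_1e^(-3t) + C_2e^(2t)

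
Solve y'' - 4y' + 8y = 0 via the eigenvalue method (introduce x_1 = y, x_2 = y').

y(t) = c_1e^(2t)cos(2t) + c_2e^(2t)sin(2t)

Let x_1 = y, x_2 = y'. Then x_1' = x_2 and x_2' = -8x_1 + 4x_2.
A = [[0,1],[-8,4]]; det(A-λI) = λ^2 - 4λ + 8.
Eigenvalues λ = 2 ± 2i.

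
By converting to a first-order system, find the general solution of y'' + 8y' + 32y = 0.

Let x_1 = y, x_2 = y'. Then x_1' = x_2 and x_2' = -32x_1 - 8x_2.
A = [[0,1],[-32,-8]]; det(A-λI) = λ^2 + 8λ + 32.
Eigenvalues λ = -4 ± 4i.

y(t) = K_1e^(-4t)cos(4t) + K_2e^(-4t)sin(4t)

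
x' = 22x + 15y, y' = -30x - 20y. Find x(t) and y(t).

Coefficient matrix A = [[22, 15], [-30, -20]].
Characteristic polynomial det(A - λI) = λ^2 - 2λ + 10 = 0.
Eigenvalues λ = 1 ± 3i (complex conjugate pair).
For λ=1+3i: an eigenvector is (2,-3) - i(-1,1) = (2 + i, -3 - i).
A real fundamental pair from Re and Im of e^((1+3i)t)v: X_1 = e^(t)(cos(3t)·(2,-3) + sin(3t)·(-1,1)), X_2 = e^(t)(sin(3t)·(2,-3) - cos(3t)·(-1,1)).
General solution: C_1X_1 + C_2X_2.

x(t) = -C_1e^(t)sin(3t) + 2C_1e^(t)cos(3t) + 2C_2e^(t)sin(3t) + C_2e^(t)cos(3t), y(t) = C_1e^(t)sin(3t) - 3C_1e^(t)cos(3t) - 3C_2e^(t)sin(3t) - C_2e^(t)cos(3t)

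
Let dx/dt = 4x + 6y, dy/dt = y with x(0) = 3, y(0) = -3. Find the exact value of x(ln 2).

-36

A = [[4,6],[0,1]]; eigenvalues λ = 1, 4.
Eigenvectors: (2,-1) for λ=1, (1,0) for λ=4.
From the initial condition, c_1 = 3, c_2 = -3.
x(ln 2) = (3)(2^1)(2) + (-3)(2^4)(1) = -36.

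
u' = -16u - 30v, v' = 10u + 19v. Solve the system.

u(t) = 3C_1e^(4t) + 2C_2e^(-t), v(t) = -2C_1e^(4t) - C_2e^(-t)

Coefficient matrix A = [[-16, -30], [10, 19]].
Characteristic polynomial det(A - λI) = λ^2 - 3λ - 4 = 0.
Eigenvalues λ = 4, -1.
For λ=4: (A-λI) row 1 is [-20, -30], so an eigenvector is (3, -2).
For λ=-1: (A-λI) row 1 is [-15, -30], so an eigenvector is (2, -1).
General solution: C_1e^(4t)(3,-2) + C_2e^(-t)(2,-1).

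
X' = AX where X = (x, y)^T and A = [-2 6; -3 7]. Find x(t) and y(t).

Coefficient matrix A = [[-2, 6], [-3, 7]].
Characteristic polynomial det(A - λI) = λ^2 - 5λ + 4 = 0.
Eigenvalues λ = 1, 4.
For λ=1: (A-λI) row 1 is [-3, 6], so an eigenvector is (-2, -1).
For λ=4: (A-λI) row 1 is [-6, 6], so an eigenvector is (-1, -1).
General solution: c_1e^(t)(-2,-1) + c_2e^(4t)(-1,-1).

x(t) = -2c_1e^(t) - c_2e^(4t), y(t) = -c_1e^(t) - c_2e^(4t)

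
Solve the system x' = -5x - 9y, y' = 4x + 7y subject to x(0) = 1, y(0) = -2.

Coefficient matrix A = [[-5, -9], [4, 7]].
Characteristic polynomial det(A - λI) = λ^2 - 2λ + 1 = 0.
Single eigenvalue λ = 1 with algebraic multiplicity 2.
Eigenvector v = (3,-2); generalized eigenvector w with (A-λI)w=v is (1,-1).
General solution: e^(t)[C_1·v + C_2·(t·v + w)].
Applying x(0)=1, y(0)=-2 gives C_1=-1, C_2=4.

x(t) = 12te^(t) + e^(t), y(t) = -8te^(t) - 2e^(t)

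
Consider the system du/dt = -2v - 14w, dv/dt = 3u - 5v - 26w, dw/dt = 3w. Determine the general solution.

Coefficient matrix A = [[0, -2, -14], [3, -5, -26], [0, 0, 3]].
det(A - λI) = 0 gives eigenvalues λ = -2, -3, 3.
For λ=-2: eigenvector (1,1,0).
For λ=-3: eigenvector (2,3,0).
For λ=3: eigenvector (-2,-4,1).
General solution: c_1e^(-2t)(1,1,0) + c_2e^(-3t)(2,3,0) + c_3e^(3t)(-2,-4,1).

u(t) = c_1e^(-2t) + 2c_2e^(-3t) - 2c_3e^(3t), v(t) = c_1e^(-2t) + 3c_2e^(-3t) - 4c_3e^(3t), w(t) = c_3e^(3t)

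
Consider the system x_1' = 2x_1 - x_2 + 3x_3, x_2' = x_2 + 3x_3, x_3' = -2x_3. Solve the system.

Coefficient matrix A = [[2, -1, 3], [0, 1, 3], [0, 0, -2]].
det(A - λI) = 0 gives eigenvalues λ = 2, 1, -2.
For λ=2: eigenvector (1,0,0).
For λ=1: eigenvector (1,1,0).
For λ=-2: eigenvector (-1,-1,1).
General solution: K_1e^(2t)(1,0,0) + K_2e^(t)(1,1,0) + K_3e^(-2t)(-1,-1,1).

x_1(t) = K_1e^(2t) + K_2e^(t) - K_3e^(-2t), x_2(t) = K_2e^(t) - K_3e^(-2t), x_3(t) = K_3e^(-2t)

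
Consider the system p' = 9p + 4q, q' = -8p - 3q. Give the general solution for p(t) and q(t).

Coefficient matrix A = [[9, 4], [-8, -3]].
Characteristic polynomial det(A - λI) = λ^2 - 6λ + 5 = 0.
Eigenvalues λ = 1, 5.
For λ=1: (A-λI) row 1 is [8, 4], so an eigenvector is (-1, 2).
For λ=5: (A-λI) row 1 is [4, 4], so an eigenvector is (-1, 1).
General solution: c_1e^(t)(-1,2) + c_2e^(5t)(-1,1).

p(t) = -c_1e^(t) - c_2e^(5t), q(t) = 2c_1e^(t) + c_2e^(5t)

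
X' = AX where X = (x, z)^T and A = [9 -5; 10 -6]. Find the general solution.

Coefficient matrix A = [[9, -5], [10, -6]].
Characteristic polynomial det(A - λI) = λ^2 - 3λ - 4 = 0.
Eigenvalues λ = 4, -1.
For λ=4: (A-λI) row 1 is [5, -5], so an eigenvector is (1, 1).
For λ=-1: (A-λI) row 1 is [10, -5], so an eigenvector is (-1, -2).
General solution: K_1e^(4t)(1,1) + K_2e^(-t)(-1,-2).

x(t) = K_1e^(4t) - K_2e^(-t), z(t) = K_1e^(4t) - 2K_2e^(-t)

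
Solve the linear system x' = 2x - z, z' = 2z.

Coefficient matrix A = [[2, -1], [0, 2]].
Characteristic polynomial det(A - λI) = λ^2 - 4λ + 4 = 0.
Single eigenvalue λ = 2 with algebraic multiplicity 2.
Eigenvector v = (-1,0); generalized eigenvector w with (A-λI)w=v is (-2,1).
General solution: e^(2t)[K_1·v + K_2·(t·v + w)].

x(t) = -K_1e^(2t) - K_2te^(2t) - 2K_2e^(2t), z(t) = K_2e^(2t)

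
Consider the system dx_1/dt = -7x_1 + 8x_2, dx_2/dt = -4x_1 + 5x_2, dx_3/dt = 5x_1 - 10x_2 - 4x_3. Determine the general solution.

x_1(t) = 2C_1e^(-3t) - C_2e^(t), x_2(t) = C_1e^(-3t) - C_2e^(t), x_3(t) = C_2e^(t) + C_3e^(-4t)

Coefficient matrix A = [[-7, 8, 0], [-4, 5, 0], [5, -10, -4]].
det(A - λI) = 0 gives eigenvalues λ = -3, 1, -4.
For λ=-3: eigenvector (2,1,0).
For λ=1: eigenvector (-1,-1,1).
For λ=-4: eigenvector (0,0,1).
General solution: C_1e^(-3t)(2,1,0) + C_2e^(t)(-1,-1,1) + C_3e^(-4t)(0,0,1).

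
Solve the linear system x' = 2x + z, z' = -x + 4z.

x(t) = c_1e^(3t) + c_2te^(3t) + c_2e^(3t), z(t) = c_1e^(3t) + c_2te^(3t) + 2c_2e^(3t)

Coefficient matrix A = [[2, 1], [-1, 4]].
Characteristic polynomial det(A - λI) = λ^2 - 6λ + 9 = 0.
Single eigenvalue λ = 3 with algebraic multiplicity 2.
Eigenvector v = (1,1); generalized eigenvector w with (A-λI)w=v is (1,2).
General solution: e^(3t)[c_1·v + c_2·(t·v + w)].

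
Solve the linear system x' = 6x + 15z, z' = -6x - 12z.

Coefficient matrix A = [[6, 15], [-6, -12]].
Characteristic polynomial det(A - λI) = λ^2 + 6λ + 18 = 0.
Eigenvalues λ = -3 ± 3i (complex conjugate pair).
For λ=-3+3i: an eigenvector is (2,-1) - i(1,-1) = (2 - i, -1 + i).
A real fundamental pair from Re and Im of e^((-3+3i)t)v: X_1 = e^(-3t)(cos(3t)·(2,-1) + sin(3t)·(1,-1)), X_2 = e^(-3t)(sin(3t)·(2,-1) - cos(3t)·(1,-1)).
General solution: c_1X_1 + c_2X_2.

x(t) = c_1e^(-3t)sin(3t) + 2c_1e^(-3t)cos(3t) + 2c_2e^(-3t)sin(3t) - c_2e^(-3t)cos(3t), z(t) = -c_1e^(-3t)sin(3t) - c_1e^(-3t)cos(3t) - c_2e^(-3t)sin(3t) + c_2e^(-3t)cos(3t)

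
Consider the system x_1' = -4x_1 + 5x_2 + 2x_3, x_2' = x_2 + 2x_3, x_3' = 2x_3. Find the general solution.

Coefficient matrix A = [[-4, 5, 2], [0, 1, 2], [0, 0, 2]].
det(A - λI) = 0 gives eigenvalues λ = 1, 2, -4.
For λ=1: eigenvector (1,1,0).
For λ=2: eigenvector (2,2,1).
For λ=-4: eigenvector (-1,0,0).
General solution: c_1e^(t)(1,1,0) + c_2e^(2t)(2,2,1) + c_3e^(-4t)(-1,0,0).

x_1(t) = c_1e^(t) + 2c_2e^(2t) - c_3e^(-4t), x_2(t) = c_1e^(t) + 2c_2e^(2t), x_3(t) = c_2e^(2t)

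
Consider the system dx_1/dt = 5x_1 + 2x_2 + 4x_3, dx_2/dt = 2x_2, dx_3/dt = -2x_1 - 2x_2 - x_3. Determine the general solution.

x_1(t) = -C_1e^(t) + 2C_2e^(2t) - 2C_3e^(3t), x_2(t) = C_2e^(2t), x_3(t) = C_1e^(t) - 2C_2e^(2t) + C_3e^(3t)

Coefficient matrix A = [[5, 2, 4], [0, 2, 0], [-2, -2, -1]].
det(A - λI) = 0 gives eigenvalues λ = 1, 2, 3.
For λ=1: eigenvector (-1,0,1).
For λ=2: eigenvector (2,1,-2).
For λ=3: eigenvector (-2,0,1).
General solution: C_1e^(t)(-1,0,1) + C_2e^(2t)(2,1,-2) + C_3e^(3t)(-2,0,1).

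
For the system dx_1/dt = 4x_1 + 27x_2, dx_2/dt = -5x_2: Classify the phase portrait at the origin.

saddle

A = [[4,27],[0,-5]]; det(A-λI) = λ^2 + λ - 20.
λ = 4, -5: opposite signs.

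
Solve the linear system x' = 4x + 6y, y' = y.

x(t) = 2C_1e^(t) - C_2e^(4t), y(t) = -C_1e^(t)

Coefficient matrix A = [[4, 6], [0, 1]].
Characteristic polynomial det(A - λI) = λ^2 - 5λ + 4 = 0.
Eigenvalues λ = 1, 4.
For λ=1: (A-λI) row 1 is [3, 6], so an eigenvector is (2, -1).
For λ=4: (A-λI) row 1 is [0, 6], so an eigenvector is (-1, 0).
General solution: C_1e^(t)(2,-1) + C_2e^(4t)(-1,0).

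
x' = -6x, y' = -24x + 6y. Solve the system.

x(t) = c_2e^(-6t), y(t) = -c_1e^(6t) + 2c_2e^(-6t)

Coefficient matrix A = [[-6, 0], [-24, 6]].
Characteristic polynomial det(A - λI) = λ^2 - 36 = 0.
Eigenvalues λ = 6, -6.
For λ=6: (A-λI) row 1 is [-12, 0], so an eigenvector is (0, -1).
For λ=-6: (A-λI) row 2 is [-24, 12], so an eigenvector is (1, 2).
General solution: c_1e^(6t)(0,-1) + c_2e^(-6t)(1,2).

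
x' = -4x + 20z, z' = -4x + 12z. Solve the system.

x(t) = -2C_1e^(4t)sin(4t) + C_1e^(4t)cos(4t) + C_2e^(4t)sin(4t) + 2C_2e^(4t)cos(4t), z(t) = -C_1e^(4t)sin(4t) + C_2e^(4t)cos(4t)

Coefficient matrix A = [[-4, 20], [-4, 12]].
Characteristic polynomial det(A - λI) = λ^2 - 8λ + 32 = 0.
Eigenvalues λ = 4 ± 4i (complex conjugate pair).
For λ=4+4i: an eigenvector is (1,0) - i(-2,-1) = (1 + 2i, 0 + i).
A real fundamental pair from Re and Im of e^((4+4i)t)v: X_1 = e^(4t)(cos(4t)·(1,0) + sin(4t)·(-2,-1)), X_2 = e^(4t)(sin(4t)·(1,0) - cos(4t)·(-2,-1)).
General solution: C_1X_1 + C_2X_2.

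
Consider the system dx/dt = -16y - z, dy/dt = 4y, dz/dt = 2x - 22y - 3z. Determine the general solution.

Coefficient matrix A = [[0, -16, -1], [0, 4, 0], [2, -22, -3]].
det(A - λI) = 0 gives eigenvalues λ = -1, 4, -2.
For λ=-1: eigenvector (1,0,1).
For λ=4: eigenvector (-3,1,-4).
For λ=-2: eigenvector (1,0,2).
General solution: c_1e^(-t)(1,0,1) + c_2e^(4t)(-3,1,-4) + c_3e^(-2t)(1,0,2).

x(t) = c_1e^(-t) - 3c_2e^(4t) + c_3e^(-2t), y(t) = c_2e^(4t), z(t) = c_1e^(-t) - 4c_2e^(4t) + 2c_3e^(-2t)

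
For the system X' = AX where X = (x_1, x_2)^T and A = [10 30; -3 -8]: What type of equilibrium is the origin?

A = [[10,30],[-3,-8]]; det(A-λI) = λ^2 - 2λ + 10.
λ = 1 ± 3i: positive real part.

unstable spiral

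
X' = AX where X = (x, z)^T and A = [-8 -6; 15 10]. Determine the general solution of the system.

Coefficient matrix A = [[-8, -6], [15, 10]].
Characteristic polynomial det(A - λI) = λ^2 - 2λ + 10 = 0.
Eigenvalues λ = 1 ± 3i (complex conjugate pair).
For λ=1+3i: an eigenvector is (-1,1) - i(1,-2) = (-1 - i, 1 + 2i).
A real fundamental pair from Re and Im of e^((1+3i)t)v: X_1 = e^(t)(cos(3t)·(-1,1) + sin(3t)·(1,-2)), X_2 = e^(t)(sin(3t)·(-1,1) - cos(3t)·(1,-2)).
General solution: C_1X_1 + C_2X_2.

x(t) = C_1e^(t)sin(3t) - C_1e^(t)cos(3t) - C_2e^(t)sin(3t) - C_2e^(t)cos(3t), z(t) = -2C_1e^(t)sin(3t) + C_1e^(t)cos(3t) + C_2e^(t)sin(3t) + 2C_2e^(t)cos(3t)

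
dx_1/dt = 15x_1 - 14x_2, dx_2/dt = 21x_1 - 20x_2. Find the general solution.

x_1(t) = 2c_1e^(-6t) - c_2e^(t), x_2(t) = 3c_1e^(-6t) - c_2e^(t)

Coefficient matrix A = [[15, -14], [21, -20]].
Characteristic polynomial det(A - λI) = λ^2 + 5λ - 6 = 0.
Eigenvalues λ = -6, 1.
For λ=-6: (A-λI) row 1 is [21, -14], so an eigenvector is (2, 3).
For λ=1: (A-λI) row 1 is [14, -14], so an eigenvector is (-1, -1).
General solution: c_1e^(-6t)(2,3) + c_2e^(t)(-1,-1).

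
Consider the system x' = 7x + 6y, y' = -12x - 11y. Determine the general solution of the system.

x(t) = -K_1e^(t) - K_2e^(-5t), y(t) = K_1e^(t) + 2K_2e^(-5t)

Coefficient matrix A = [[7, 6], [-12, -11]].
Characteristic polynomial det(A - λI) = λ^2 + 4λ - 5 = 0.
Eigenvalues λ = 1, -5.
For λ=1: (A-λI) row 1 is [6, 6], so an eigenvector is (-1, 1).
For λ=-5: (A-λI) row 1 is [12, 6], so an eigenvector is (-1, 2).
General solution: K_1e^(t)(-1,1) + K_2e^(-5t)(-1,2).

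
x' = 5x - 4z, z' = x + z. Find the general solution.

Coefficient matrix A = [[5, -4], [1, 1]].
Characteristic polynomial det(A - λI) = λ^2 - 6λ + 9 = 0.
Single eigenvalue λ = 3 with algebraic multiplicity 2.
Eigenvector v = (2,1); generalized eigenvector w with (A-λI)w=v is (-3,-2).
General solution: e^(3t)[c_1·v + c_2·(t·v + w)].

x(t) = 2c_1e^(3t) + 2c_2te^(3t) - 3c_2e^(3t), z(t) = c_1e^(3t) + c_2te^(3t) - 2c_2e^(3t)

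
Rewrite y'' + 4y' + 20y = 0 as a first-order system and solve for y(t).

y(t) = c_1e^(-2t)cos(4t) + c_2e^(-2t)sin(4t)

Let x_1 = y, x_2 = y'. Then x_1' = x_2 and x_2' = -20x_1 - 4x_2.
A = [[0,1],[-20,-4]]; det(A-λI) = λ^2 + 4λ + 20.
Eigenvalues λ = -2 ± 4i.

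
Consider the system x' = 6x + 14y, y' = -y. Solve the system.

Coefficient matrix A = [[6, 14], [0, -1]].
Characteristic polynomial det(A - λI) = λ^2 - 5λ - 6 = 0.
Eigenvalues λ = 6, -1.
For λ=6: (A-λI) row 1 is [0, 14], so an eigenvector is (1, 0).
For λ=-1: (A-λI) row 1 is [7, 14], so an eigenvector is (2, -1).
General solution: c_1e^(6t)(1,0) + c_2e^(-t)(2,-1).

x(t) = c_1e^(6t) + 2c_2e^(-t), y(t) = -c_2e^(-t)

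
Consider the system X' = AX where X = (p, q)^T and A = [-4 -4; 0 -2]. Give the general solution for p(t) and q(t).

p(t) = 2c_1e^(-2t) + c_2e^(-4t), q(t) = -c_1e^(-2t)

Coefficient matrix A = [[-4, -4], [0, -2]].
Characteristic polynomial det(A - λI) = λ^2 + 6λ + 8 = 0.
Eigenvalues λ = -2, -4.
For λ=-2: (A-λI) row 1 is [-2, -4], so an eigenvector is (2, -1).
For λ=-4: (A-λI) row 1 is [0, -4], so an eigenvector is (1, 0).
General solution: c_1e^(-2t)(2,-1) + c_2e^(-4t)(1,0).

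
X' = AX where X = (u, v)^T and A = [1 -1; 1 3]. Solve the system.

Coefficient matrix A = [[1, -1], [1, 3]].
Characteristic polynomial det(A - λI) = λ^2 - 4λ + 4 = 0.
Single eigenvalue λ = 2 with algebraic multiplicity 2.
Eigenvector v = (-1,1); generalized eigenvector w with (A-λI)w=v is (-1,2).
General solution: e^(2t)[C_1·v + C_2·(t·v + w)].

u(t) = -C_1e^(2t) - C_2te^(2t) - C_2e^(2t), v(t) = C_1e^(2t) + C_2te^(2t) + 2C_2e^(2t)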